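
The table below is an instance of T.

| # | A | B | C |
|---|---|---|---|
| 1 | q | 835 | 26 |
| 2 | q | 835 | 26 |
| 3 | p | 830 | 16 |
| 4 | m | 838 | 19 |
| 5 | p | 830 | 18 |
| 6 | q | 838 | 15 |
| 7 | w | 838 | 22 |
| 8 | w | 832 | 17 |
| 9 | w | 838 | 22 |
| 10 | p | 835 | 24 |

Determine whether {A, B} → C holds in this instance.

No

(A=q, B=835): rows 1, 2 → C = 26, 26 ✓
(A=p, B=830): rows 3, 5 → C takes values {16, 18} — violation
(A=m, B=838): row 4 → C = 19 ✓
(A=q, B=838): row 6 → C = 15 ✓
(A=w, B=838): rows 7, 9 → C = 22, 22 ✓
(A=w, B=832): row 8 → C = 17 ✓
(A=p, B=835): row 10 → C = 24 ✓
Two rows agree on {A, B} but differ on C, so {A, B} → C does not hold.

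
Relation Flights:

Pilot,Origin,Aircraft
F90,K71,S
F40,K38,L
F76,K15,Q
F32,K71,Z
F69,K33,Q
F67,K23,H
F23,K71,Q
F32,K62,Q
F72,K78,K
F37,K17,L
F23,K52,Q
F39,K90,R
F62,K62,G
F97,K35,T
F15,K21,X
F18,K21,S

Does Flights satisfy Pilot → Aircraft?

No

Pilot=F90: 1 row → Aircraft = S ✓
Pilot=F40: 1 row → Aircraft = L ✓
Pilot=F76: 1 row → Aircraft = Q ✓
Pilot=F32: 2 rows → Aircraft takes values {Z, Q} — violation
Pilot=F69: 1 row → Aircraft = Q ✓
Pilot=F67: 1 row → Aircraft = H ✓
Pilot=F23: 2 rows → Aircraft = Q, Q ✓
Pilot=F72: 1 row → Aircraft = K ✓
Pilot=F37: 1 row → Aircraft = L ✓
Pilot=F39: 1 row → Aircraft = R ✓
Pilot=F62: 1 row → Aircraft = G ✓
Pilot=F97: 1 row → Aircraft = T ✓
Pilot=F15: 1 row → Aircraft = X ✓
Pilot=F18: 1 row → Aircraft = S ✓
Two rows agree on Pilot but differ on Aircraft, so Pilot → Aircraft does not hold.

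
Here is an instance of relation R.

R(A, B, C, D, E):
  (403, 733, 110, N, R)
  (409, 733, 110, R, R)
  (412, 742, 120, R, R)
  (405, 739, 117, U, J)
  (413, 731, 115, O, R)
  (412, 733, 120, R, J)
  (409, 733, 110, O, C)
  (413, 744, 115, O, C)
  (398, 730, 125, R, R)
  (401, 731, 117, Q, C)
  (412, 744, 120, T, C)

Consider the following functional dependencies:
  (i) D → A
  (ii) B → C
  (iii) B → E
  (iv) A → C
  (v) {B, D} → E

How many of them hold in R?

(i) D → A: D=R: 4 rows → A takes values {409, 412, 398} — violation; D=O: 3 rows → A takes values {413, 409} — violation — fails.
(ii) B → C: B=733: 4 rows → C takes values {110, 120} — violation; B=731: 2 rows → C takes values {115, 117} — violation; B=744: 2 rows → C takes values {115, 120} — violation — fails.
(iii) B → E: B=733: 4 rows → E takes values {R, J, C} — violation; B=731: 2 rows → E takes values {R, C} — violation — fails.
(iv) A → C: every LHS value maps to a single RHS value — holds.
(v) {B, D} → E: (B=733, D=R): 2 rows → E takes values {R, J} — violation — fails.
1 of the 5 dependencies holds.

1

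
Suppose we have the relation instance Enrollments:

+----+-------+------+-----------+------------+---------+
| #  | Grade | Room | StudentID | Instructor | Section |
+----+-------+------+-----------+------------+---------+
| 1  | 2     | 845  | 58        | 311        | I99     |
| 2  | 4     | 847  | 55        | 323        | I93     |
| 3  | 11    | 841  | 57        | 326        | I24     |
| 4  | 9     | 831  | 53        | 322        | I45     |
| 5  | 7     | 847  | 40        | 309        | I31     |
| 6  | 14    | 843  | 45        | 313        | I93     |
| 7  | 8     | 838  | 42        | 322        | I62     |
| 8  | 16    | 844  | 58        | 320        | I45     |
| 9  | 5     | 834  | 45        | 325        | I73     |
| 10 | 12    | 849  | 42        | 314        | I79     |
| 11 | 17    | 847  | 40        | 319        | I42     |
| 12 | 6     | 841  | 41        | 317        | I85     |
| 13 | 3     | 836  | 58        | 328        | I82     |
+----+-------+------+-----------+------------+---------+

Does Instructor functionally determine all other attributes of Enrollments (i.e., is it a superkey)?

Rows 4 and 7 have the same Instructor value Instructor=322 but are distinct tuples, so Instructor does not determine every attribute — not a superkey.

No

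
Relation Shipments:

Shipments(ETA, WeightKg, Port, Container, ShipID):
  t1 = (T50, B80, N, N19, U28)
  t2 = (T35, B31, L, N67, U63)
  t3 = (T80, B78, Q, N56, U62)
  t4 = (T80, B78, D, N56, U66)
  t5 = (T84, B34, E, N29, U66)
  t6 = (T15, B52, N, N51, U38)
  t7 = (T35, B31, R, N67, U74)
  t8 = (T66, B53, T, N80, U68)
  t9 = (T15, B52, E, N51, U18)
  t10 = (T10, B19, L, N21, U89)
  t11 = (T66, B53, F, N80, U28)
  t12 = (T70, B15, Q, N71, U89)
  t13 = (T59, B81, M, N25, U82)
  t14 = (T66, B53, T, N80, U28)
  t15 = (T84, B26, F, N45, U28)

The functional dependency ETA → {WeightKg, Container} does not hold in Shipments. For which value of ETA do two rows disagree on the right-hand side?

T84

ETA=T50: row 1 → {WeightKg,Container} = (B80, N19) ✓
ETA=T35: rows 2, 7 → {WeightKg,Container} = (B31, N67), (B31, N67) ✓
ETA=T80: rows 3, 4 → {WeightKg,Container} = (B78, N56), (B78, N56) ✓
ETA=T84: rows 5, 15 → {WeightKg,Container} takes values {(B34, N29), (B26, N45)} — violation
ETA=T15: rows 6, 9 → {WeightKg,Container} = (B52, N51), (B52, N51) ✓
ETA=T66: rows 8, 11, 14 → {WeightKg,Container} = (B53, N80), (B53, N80), (B53, N80) ✓
ETA=T10: row 10 → {WeightKg,Container} = (B19, N21) ✓
ETA=T70: row 12 → {WeightKg,Container} = (B15, N71) ✓
ETA=T59: row 13 → {WeightKg,Container} = (B81, N25) ✓
The only ETA value with inconsistent RHS is ETA=T84.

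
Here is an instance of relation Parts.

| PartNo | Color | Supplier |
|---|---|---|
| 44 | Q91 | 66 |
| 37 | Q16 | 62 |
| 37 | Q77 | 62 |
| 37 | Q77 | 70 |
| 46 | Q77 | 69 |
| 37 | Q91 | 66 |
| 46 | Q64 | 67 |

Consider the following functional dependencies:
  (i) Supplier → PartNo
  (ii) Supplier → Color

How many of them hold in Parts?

(i) Supplier → PartNo: Supplier=66: 2 rows → PartNo takes values {44, 37} — violation — fails.
(ii) Supplier → Color: Supplier=62: 2 rows → Color takes values {Q16, Q77} — violation — fails.
None of the 2 dependencies hold.

0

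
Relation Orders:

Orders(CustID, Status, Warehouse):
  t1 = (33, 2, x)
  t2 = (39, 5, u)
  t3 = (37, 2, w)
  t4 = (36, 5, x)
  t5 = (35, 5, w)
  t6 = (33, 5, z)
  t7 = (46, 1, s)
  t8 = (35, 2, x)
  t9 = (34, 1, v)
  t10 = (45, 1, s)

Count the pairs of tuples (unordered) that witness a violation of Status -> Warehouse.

10

Status=2: violating pairs (1,3), (3,8) — 2 pairs.
Status=5: violating pairs (2,4), (2,5), (2,6), (4,5), (4,6), (5,6) — 6 pairs.
Status=1: violating pairs (7,9), (9,10) — 2 pairs.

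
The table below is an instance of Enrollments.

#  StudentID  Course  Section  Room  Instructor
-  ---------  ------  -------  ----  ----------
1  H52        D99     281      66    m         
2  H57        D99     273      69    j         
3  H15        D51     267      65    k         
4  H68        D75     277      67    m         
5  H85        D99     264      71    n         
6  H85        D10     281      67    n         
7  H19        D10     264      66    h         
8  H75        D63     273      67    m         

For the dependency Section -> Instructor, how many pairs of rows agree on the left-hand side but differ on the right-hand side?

3

Section=281: violating pairs (1,6) — 1 pair.
Section=273: violating pairs (2,8) — 1 pair.
Section=264: violating pairs (5,7) — 1 pair.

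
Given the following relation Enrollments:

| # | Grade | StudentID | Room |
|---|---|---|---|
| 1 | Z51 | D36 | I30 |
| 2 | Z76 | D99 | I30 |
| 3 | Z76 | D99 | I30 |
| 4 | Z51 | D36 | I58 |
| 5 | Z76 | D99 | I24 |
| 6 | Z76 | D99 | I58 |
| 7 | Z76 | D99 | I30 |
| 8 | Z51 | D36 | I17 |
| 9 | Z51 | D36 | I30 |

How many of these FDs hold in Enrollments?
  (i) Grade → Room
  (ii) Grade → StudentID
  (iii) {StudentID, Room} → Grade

2

(i) Grade → Room: Grade=Z51: rows 1, 4, 8, 9 → Room takes values {I30, I58, I17} — violation; Grade=Z76: rows 2, 3, 5, 6, 7 → Room takes values {I30, I24, I58} — violation — fails.
(ii) Grade → StudentID: every LHS value maps to a single RHS value — holds.
(iii) {StudentID, Room} → Grade: every LHS value maps to a single RHS value — holds.
2 of the 3 dependencies hold.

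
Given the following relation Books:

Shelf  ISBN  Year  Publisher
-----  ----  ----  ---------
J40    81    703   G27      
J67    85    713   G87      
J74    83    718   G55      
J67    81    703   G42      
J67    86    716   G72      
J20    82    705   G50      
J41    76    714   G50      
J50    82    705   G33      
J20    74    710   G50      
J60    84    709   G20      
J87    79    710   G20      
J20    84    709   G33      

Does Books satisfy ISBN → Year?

ISBN=81: 2 rows → Year = 703, 703 ✓
ISBN=85: 1 row → Year = 713 ✓
ISBN=83: 1 row → Year = 718 ✓
ISBN=86: 1 row → Year = 716 ✓
ISBN=82: 2 rows → Year = 705, 705 ✓
ISBN=76: 1 row → Year = 714 ✓
ISBN=74: 1 row → Year = 710 ✓
ISBN=84: 2 rows → Year = 709, 709 ✓
ISBN=79: 1 row → Year = 710 ✓
Every ISBN value is associated with a single Year value, so ISBN → Year holds.

Yes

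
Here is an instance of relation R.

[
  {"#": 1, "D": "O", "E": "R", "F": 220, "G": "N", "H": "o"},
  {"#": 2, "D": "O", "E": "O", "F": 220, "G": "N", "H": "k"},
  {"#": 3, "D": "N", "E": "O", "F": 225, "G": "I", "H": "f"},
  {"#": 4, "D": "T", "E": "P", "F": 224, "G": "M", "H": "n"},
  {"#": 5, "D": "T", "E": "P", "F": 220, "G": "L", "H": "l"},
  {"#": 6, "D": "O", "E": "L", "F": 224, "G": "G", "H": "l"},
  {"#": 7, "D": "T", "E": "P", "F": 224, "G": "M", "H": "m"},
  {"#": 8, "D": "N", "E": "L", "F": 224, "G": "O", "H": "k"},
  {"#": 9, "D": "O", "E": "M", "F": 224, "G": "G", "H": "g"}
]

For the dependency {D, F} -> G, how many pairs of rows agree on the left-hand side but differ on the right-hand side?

0

(D=O, F=220): all 2 rows agree on G — 0 pairs.
(D=T, F=224): all 2 rows agree on G — 0 pairs.
(D=O, F=224): all 2 rows agree on G — 0 pairs.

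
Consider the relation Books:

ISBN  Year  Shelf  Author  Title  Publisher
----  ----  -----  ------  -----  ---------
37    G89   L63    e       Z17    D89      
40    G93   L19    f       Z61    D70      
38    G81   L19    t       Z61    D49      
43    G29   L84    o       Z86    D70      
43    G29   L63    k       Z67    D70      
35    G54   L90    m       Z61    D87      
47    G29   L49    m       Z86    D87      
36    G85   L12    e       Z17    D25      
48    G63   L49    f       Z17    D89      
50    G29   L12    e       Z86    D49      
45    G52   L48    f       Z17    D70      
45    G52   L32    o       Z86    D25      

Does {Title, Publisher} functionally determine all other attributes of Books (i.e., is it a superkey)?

No

Two distinct rows share (Title=Z17, Publisher=D89), so {Title, Publisher} does not determine every attribute — not a superkey.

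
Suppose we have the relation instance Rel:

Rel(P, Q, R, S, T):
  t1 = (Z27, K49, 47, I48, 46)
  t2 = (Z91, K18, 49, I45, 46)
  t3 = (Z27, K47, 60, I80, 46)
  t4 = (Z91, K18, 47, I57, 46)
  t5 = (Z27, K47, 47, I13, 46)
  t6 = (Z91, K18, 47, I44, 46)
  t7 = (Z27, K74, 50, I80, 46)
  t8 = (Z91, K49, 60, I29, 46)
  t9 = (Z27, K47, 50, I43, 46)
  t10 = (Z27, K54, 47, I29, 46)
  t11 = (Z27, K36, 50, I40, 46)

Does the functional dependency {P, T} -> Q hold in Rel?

No

(P=Z27, T=46): rows 1, 3, 5, 7, 9, 10, 11 → Q takes values {K49, K47, K74, K54, K36} — violation
(P=Z91, T=46): rows 2, 4, 6, 8 → Q takes values {K18, K49} — violation
Two rows agree on {P, T} but differ on Q, so {P, T} -> Q does not hold.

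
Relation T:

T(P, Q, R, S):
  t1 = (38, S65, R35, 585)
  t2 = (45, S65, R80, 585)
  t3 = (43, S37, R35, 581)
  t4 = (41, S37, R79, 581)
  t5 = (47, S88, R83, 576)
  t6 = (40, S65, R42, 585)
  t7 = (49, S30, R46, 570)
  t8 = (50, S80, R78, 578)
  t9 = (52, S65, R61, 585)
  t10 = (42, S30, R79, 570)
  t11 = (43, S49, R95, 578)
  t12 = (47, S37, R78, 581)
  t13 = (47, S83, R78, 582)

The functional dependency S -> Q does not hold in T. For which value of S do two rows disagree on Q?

S=585: rows 1, 2, 6, 9 → Q = S65, S65, S65, S65 ✓
S=581: rows 3, 4, 12 → Q = S37, S37, S37 ✓
S=576: row 5 → Q = S88 ✓
S=570: rows 7, 10 → Q = S30, S30 ✓
S=578: rows 8, 11 → Q takes values {S80, S49} — violation
S=582: row 13 → Q = S83 ✓
The only S value with inconsistent Q is S=578.

578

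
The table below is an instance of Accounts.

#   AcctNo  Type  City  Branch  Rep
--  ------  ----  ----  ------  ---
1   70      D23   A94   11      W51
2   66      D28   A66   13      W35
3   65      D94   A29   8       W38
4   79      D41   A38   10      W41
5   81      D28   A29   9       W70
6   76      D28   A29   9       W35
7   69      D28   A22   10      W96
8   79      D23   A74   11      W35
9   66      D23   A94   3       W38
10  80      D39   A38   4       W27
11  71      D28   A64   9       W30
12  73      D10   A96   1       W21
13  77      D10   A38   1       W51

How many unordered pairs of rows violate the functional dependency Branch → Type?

Branch=11: all 2 rows agree on Type — 0 pairs.
Branch=10: violating pairs (4,7) — 1 pair.
Branch=9: all 3 rows agree on Type — 0 pairs.
Branch=1: all 2 rows agree on Type — 0 pairs.

1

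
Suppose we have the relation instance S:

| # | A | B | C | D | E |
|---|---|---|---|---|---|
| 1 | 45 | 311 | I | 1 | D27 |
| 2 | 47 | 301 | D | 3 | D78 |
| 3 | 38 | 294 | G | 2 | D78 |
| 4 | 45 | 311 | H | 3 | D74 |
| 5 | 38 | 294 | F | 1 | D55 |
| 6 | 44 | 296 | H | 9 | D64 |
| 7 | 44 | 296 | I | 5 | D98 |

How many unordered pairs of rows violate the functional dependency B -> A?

0

B=311: all 2 rows agree on A — 0 pairs.
B=294: all 2 rows agree on A — 0 pairs.
B=296: all 2 rows agree on A — 0 pairs.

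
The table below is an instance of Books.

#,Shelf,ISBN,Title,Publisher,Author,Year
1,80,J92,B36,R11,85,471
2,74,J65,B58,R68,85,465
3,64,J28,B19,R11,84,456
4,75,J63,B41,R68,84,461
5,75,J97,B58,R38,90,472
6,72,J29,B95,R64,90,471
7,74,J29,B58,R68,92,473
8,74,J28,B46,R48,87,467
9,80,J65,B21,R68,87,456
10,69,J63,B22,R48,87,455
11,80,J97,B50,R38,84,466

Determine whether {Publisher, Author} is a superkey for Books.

Rows 8 and 10 have the same {Publisher, Author} value (Publisher=R48, Author=87) but are distinct tuples, so {Publisher, Author} does not determine every attribute — not a superkey.

No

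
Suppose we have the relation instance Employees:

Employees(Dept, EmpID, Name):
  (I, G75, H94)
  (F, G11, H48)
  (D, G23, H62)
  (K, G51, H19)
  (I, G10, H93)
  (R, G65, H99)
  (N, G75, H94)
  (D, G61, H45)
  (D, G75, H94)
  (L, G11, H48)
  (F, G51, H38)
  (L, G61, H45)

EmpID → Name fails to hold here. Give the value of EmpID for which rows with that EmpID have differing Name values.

G51

EmpID=G75: 3 rows → Name = H94, H94, H94 ✓
EmpID=G11: 2 rows → Name = H48, H48 ✓
EmpID=G23: 1 row → Name = H62 ✓
EmpID=G51: 2 rows → Name takes values {H19, H38} — violation
EmpID=G10: 1 row → Name = H93 ✓
EmpID=G65: 1 row → Name = H99 ✓
EmpID=G61: 2 rows → Name = H45, H45 ✓
The only EmpID value with inconsistent Name is EmpID=G51.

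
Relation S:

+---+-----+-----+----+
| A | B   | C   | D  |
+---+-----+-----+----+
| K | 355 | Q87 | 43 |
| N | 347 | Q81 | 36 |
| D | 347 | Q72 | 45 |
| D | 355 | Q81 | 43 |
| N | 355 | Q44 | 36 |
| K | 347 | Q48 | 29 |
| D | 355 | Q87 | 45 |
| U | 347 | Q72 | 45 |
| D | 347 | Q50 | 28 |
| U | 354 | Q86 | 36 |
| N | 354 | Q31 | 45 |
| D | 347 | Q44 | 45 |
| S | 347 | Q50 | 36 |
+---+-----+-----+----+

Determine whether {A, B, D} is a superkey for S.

Two distinct rows share (A=D, B=347, D=45), so {A, B, D} does not determine every attribute — not a superkey.

No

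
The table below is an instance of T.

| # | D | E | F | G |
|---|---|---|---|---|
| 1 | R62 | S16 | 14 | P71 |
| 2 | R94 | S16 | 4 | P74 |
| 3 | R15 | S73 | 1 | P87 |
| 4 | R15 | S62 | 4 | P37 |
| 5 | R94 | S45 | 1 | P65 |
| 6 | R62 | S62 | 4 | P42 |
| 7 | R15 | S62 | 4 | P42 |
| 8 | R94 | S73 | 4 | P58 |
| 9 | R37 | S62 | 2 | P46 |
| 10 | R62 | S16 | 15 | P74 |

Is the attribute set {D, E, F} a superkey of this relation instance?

Rows 4 and 7 have the same {D, E, F} value (D=R15, E=S62, F=4) but are distinct tuples, so {D, E, F} does not determine every attribute — not a superkey.

No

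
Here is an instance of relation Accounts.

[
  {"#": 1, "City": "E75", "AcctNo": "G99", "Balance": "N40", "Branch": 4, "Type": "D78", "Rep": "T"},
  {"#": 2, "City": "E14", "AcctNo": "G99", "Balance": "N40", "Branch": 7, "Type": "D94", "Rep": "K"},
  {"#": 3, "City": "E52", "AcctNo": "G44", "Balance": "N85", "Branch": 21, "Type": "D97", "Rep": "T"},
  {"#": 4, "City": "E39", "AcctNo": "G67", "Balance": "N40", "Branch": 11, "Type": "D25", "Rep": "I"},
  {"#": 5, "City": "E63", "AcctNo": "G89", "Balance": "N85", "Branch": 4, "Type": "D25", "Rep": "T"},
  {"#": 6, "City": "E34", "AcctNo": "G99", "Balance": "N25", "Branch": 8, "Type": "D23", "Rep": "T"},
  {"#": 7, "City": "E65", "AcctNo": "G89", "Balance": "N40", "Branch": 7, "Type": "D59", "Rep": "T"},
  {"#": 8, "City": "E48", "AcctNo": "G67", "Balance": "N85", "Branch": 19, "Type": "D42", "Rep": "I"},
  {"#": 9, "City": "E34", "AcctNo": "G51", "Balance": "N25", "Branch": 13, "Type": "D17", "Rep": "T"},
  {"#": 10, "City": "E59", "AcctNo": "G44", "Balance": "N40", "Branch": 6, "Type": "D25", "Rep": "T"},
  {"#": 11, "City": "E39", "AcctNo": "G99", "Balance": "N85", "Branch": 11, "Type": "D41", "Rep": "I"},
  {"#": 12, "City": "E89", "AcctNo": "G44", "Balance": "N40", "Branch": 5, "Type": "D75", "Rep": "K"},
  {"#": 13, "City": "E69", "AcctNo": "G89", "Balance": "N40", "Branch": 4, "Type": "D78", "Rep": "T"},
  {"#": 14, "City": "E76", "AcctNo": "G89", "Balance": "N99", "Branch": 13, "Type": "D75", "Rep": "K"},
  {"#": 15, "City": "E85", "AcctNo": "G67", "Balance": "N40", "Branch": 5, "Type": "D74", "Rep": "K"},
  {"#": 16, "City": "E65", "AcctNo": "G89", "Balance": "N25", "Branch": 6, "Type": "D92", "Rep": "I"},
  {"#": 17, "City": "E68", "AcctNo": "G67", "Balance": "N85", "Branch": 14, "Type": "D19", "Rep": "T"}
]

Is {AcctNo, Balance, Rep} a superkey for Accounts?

Rows 7 and 13 have the same {AcctNo, Balance, Rep} value (AcctNo=G89, Balance=N40, Rep=T) but are distinct tuples, so {AcctNo, Balance, Rep} does not determine every attribute — not a superkey.

No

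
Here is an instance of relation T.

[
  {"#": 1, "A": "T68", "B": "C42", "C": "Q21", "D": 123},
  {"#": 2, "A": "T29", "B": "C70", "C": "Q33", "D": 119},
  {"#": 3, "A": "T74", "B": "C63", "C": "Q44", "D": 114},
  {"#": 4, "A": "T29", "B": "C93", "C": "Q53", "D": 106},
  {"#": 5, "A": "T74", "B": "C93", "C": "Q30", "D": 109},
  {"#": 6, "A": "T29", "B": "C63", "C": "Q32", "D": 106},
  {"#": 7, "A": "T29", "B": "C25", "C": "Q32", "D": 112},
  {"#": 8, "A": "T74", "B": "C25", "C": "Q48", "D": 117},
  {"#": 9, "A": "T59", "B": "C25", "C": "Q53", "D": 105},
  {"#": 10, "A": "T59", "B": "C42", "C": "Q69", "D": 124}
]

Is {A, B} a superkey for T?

All 10 rows have distinct {A, B} values, so {A, B} → (all attributes) holds and {A, B} is a superkey.

Yes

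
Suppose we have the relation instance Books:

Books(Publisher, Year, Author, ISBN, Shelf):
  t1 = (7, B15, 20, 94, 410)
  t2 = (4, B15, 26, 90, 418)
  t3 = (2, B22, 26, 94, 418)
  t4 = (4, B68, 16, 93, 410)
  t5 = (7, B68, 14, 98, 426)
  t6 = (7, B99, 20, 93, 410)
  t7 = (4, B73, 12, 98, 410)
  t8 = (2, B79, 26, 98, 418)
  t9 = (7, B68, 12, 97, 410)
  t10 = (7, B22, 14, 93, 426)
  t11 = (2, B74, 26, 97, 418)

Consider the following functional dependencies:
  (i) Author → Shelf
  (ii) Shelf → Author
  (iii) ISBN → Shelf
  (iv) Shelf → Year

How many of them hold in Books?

1

(i) Author → Shelf: every LHS value maps to a single RHS value — holds.
(ii) Shelf → Author: Shelf=410: rows 1, 4, 6, 7, 9 → Author takes values {20, 16, 12} — violation — fails.
(iii) ISBN → Shelf: ISBN=94: rows 1, 3 → Shelf takes values {410, 418} — violation; ISBN=93: rows 4, 6, 10 → Shelf takes values {410, 426} — violation; ISBN=98: rows 5, 7, 8 → Shelf takes values {426, 410, 418} — violation; ISBN=97: rows 9, 11 → Shelf takes values {410, 418} — violation — fails.
(iv) Shelf → Year: Shelf=410: rows 1, 4, 6, 7, 9 → Year takes values {B15, B68, B99, B73} — violation; Shelf=418: rows 2, 3, 8, 11 → Year takes values {B15, B22, B79, B74} — violation; Shelf=426: rows 5, 10 → Year takes values {B68, B22} — violation — fails.
1 of the 4 dependencies holds.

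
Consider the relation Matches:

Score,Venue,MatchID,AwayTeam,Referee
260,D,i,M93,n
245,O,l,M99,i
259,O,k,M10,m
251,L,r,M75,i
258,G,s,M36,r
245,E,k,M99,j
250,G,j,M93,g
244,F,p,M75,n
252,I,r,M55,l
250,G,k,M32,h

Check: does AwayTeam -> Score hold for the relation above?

No

AwayTeam=M93: 2 rows → Score takes values {260, 250} — violation
AwayTeam=M99: 2 rows → Score = 245, 245 ✓
AwayTeam=M10: 1 row → Score = 259 ✓
AwayTeam=M75: 2 rows → Score takes values {251, 244} — violation
AwayTeam=M36: 1 row → Score = 258 ✓
AwayTeam=M55: 1 row → Score = 252 ✓
AwayTeam=M32: 1 row → Score = 250 ✓
Two rows agree on AwayTeam but differ on Score, so AwayTeam -> Score does not hold.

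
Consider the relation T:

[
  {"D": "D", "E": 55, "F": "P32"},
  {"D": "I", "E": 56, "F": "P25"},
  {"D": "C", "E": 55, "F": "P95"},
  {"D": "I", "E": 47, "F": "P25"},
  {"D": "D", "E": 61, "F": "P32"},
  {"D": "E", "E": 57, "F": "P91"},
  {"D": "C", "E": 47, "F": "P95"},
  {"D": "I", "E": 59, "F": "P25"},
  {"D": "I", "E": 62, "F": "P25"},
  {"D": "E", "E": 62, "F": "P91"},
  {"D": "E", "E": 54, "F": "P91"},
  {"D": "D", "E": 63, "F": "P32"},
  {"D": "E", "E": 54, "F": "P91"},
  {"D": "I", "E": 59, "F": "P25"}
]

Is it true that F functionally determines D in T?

Yes

F=P32: 3 rows → D = D, D, D ✓
F=P25: 5 rows → D = I, I, I, I, I ✓
F=P95: 2 rows → D = C, C ✓
F=P91: 4 rows → D = E, E, E, E ✓
Every F value is associated with a single D value, so F -> D holds.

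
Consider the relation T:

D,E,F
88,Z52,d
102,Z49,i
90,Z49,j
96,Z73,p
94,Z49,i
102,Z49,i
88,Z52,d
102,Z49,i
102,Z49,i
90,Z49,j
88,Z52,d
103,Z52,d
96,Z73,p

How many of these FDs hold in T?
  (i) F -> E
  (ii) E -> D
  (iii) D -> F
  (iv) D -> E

(i) F -> E: every LHS value maps to a single RHS value — holds.
(ii) E -> D: E=Z52: 4 rows → D takes values {88, 103} — violation; E=Z49: 7 rows → D takes values {102, 90, 94} — violation — fails.
(iii) D -> F: every LHS value maps to a single RHS value — holds.
(iv) D -> E: every LHS value maps to a single RHS value — holds.
3 of the 4 dependencies hold.

3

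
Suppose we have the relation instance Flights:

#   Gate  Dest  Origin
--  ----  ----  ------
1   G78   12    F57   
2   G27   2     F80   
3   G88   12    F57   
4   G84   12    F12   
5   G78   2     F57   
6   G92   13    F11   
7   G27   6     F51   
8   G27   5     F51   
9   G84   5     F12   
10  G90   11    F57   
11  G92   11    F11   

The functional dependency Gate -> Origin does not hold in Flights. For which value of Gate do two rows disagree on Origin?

Gate=G78: rows 1, 5 → Origin = F57, F57 ✓
Gate=G27: rows 2, 7, 8 → Origin takes values {F80, F51} — violation
Gate=G88: row 3 → Origin = F57 ✓
Gate=G84: rows 4, 9 → Origin = F12, F12 ✓
Gate=G92: rows 6, 11 → Origin = F11, F11 ✓
Gate=G90: row 10 → Origin = F57 ✓
The only Gate value with inconsistent Origin is Gate=G27.

G27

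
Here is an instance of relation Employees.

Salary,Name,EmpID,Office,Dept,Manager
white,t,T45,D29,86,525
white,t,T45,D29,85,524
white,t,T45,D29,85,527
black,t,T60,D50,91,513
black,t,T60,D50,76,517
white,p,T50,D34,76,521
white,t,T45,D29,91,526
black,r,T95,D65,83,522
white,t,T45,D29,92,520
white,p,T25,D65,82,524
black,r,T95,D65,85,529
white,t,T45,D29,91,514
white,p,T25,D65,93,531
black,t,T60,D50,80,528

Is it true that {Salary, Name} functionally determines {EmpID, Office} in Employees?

No

(Salary=white, Name=t): 6 rows → {EmpID,Office} = (T45, D29), (T45, D29), (T45, D29), (T45, D29), (T45, D29), (T45, D29) ✓
(Salary=black, Name=t): 3 rows → {EmpID,Office} = (T60, D50), (T60, D50), (T60, D50) ✓
(Salary=white, Name=p): 3 rows → {EmpID,Office} takes values {(T50, D34), (T25, D65)} — violation
(Salary=black, Name=r): 2 rows → {EmpID,Office} = (T95, D65), (T95, D65) ✓
Two rows agree on {Salary, Name} but differ on {EmpID, Office}, so {Salary, Name} -> {EmpID, Office} does not hold.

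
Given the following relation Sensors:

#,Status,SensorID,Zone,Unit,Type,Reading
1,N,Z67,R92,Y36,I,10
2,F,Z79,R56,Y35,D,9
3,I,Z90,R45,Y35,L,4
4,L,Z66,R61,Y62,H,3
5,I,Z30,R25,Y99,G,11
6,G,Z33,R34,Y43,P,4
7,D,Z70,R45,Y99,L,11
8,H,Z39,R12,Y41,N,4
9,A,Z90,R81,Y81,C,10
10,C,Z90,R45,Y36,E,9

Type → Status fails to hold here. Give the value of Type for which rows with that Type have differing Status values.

Type=I: row 1 → Status = N ✓
Type=D: row 2 → Status = F ✓
Type=L: rows 3, 7 → Status takes values {I, D} — violation
Type=H: row 4 → Status = L ✓
Type=G: row 5 → Status = I ✓
Type=P: row 6 → Status = G ✓
Type=N: row 8 → Status = H ✓
Type=C: row 9 → Status = A ✓
Type=E: row 10 → Status = C ✓
The only Type value with inconsistent Status is Type=L.

L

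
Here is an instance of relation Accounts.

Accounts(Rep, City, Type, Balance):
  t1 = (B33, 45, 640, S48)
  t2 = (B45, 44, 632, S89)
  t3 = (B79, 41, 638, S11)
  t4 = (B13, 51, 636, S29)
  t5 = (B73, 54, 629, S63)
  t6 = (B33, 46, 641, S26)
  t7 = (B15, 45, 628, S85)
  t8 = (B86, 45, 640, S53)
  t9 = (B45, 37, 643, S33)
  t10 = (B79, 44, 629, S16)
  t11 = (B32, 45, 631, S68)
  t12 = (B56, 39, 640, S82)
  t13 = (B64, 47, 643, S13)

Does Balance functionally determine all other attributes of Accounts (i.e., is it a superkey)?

Yes

All 13 rows have distinct Balance values, so Balance → (all attributes) holds and Balance is a superkey.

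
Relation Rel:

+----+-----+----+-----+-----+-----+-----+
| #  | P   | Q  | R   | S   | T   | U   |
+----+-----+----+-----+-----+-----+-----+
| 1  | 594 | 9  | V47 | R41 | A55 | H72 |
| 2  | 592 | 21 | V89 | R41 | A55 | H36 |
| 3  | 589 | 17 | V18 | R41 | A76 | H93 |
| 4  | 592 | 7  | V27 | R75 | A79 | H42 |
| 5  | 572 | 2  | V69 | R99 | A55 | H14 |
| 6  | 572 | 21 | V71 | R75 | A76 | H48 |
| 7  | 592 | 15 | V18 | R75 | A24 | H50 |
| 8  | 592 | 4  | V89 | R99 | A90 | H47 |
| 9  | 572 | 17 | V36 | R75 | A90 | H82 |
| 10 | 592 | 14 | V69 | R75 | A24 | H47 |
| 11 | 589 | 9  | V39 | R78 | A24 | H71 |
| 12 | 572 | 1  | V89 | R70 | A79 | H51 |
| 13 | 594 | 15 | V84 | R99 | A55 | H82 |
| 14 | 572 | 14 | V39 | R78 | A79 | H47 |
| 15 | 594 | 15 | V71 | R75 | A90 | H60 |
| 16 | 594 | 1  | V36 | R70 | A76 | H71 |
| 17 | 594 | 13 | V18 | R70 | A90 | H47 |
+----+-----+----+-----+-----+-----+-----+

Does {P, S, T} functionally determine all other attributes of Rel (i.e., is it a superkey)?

No

Rows 7 and 10 have the same {P, S, T} value (P=592, S=R75, T=A24) but are distinct tuples, so {P, S, T} does not determine every attribute — not a superkey.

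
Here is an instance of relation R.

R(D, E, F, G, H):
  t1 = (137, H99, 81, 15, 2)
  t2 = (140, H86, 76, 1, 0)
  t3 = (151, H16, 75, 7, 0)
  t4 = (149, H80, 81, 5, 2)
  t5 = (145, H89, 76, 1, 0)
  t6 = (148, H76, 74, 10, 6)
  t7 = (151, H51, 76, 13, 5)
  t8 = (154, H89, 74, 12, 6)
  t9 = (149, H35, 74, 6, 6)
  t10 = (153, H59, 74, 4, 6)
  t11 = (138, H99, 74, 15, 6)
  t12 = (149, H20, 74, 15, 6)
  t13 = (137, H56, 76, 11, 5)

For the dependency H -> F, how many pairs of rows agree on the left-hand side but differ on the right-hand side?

2

H=2: all 2 rows agree on F — 0 pairs.
H=0: violating pairs (2,3), (3,5) — 2 pairs.
H=6: all 6 rows agree on F — 0 pairs.
H=5: all 2 rows agree on F — 0 pairs.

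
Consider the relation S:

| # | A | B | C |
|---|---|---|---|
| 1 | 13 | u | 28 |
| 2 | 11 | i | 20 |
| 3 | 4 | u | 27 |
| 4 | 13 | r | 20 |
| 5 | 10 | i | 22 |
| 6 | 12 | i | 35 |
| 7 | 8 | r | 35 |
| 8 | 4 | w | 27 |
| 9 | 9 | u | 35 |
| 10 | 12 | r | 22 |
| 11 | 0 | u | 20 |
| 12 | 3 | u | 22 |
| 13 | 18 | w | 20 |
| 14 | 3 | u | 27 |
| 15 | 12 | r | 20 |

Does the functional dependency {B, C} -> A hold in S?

No

(B=u, C=28): row 1 → A = 13 ✓
(B=i, C=20): row 2 → A = 11 ✓
(B=u, C=27): rows 3, 14 → A takes values {4, 3} — violation
(B=r, C=20): rows 4, 15 → A takes values {13, 12} — violation
(B=i, C=22): row 5 → A = 10 ✓
(B=i, C=35): row 6 → A = 12 ✓
(B=r, C=35): row 7 → A = 8 ✓
(B=w, C=27): row 8 → A = 4 ✓
(B=u, C=35): row 9 → A = 9 ✓
(B=r, C=22): row 10 → A = 12 ✓
(B=u, C=20): row 11 → A = 0 ✓
(B=u, C=22): row 12 → A = 3 ✓
(B=w, C=20): row 13 → A = 18 ✓
Two rows agree on {B, C} but differ on A, so {B, C} -> A does not hold.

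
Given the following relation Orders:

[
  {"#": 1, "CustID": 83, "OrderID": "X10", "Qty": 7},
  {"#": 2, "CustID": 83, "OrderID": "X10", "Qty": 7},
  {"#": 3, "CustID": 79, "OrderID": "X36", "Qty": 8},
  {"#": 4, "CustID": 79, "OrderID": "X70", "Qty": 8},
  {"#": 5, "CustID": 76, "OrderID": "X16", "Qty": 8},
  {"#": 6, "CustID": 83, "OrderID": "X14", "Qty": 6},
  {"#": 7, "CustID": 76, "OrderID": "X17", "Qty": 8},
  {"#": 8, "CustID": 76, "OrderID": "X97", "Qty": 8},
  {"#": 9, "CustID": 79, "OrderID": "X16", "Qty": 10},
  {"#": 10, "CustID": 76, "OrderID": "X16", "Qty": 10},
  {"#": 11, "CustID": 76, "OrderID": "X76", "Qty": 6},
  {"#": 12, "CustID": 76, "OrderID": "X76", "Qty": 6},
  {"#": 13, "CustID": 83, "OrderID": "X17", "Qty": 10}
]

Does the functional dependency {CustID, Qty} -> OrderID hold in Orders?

No

(CustID=83, Qty=7): rows 1, 2 → OrderID = X10, X10 ✓
(CustID=79, Qty=8): rows 3, 4 → OrderID takes values {X36, X70} — violation
(CustID=76, Qty=8): rows 5, 7, 8 → OrderID takes values {X16, X17, X97} — violation
(CustID=83, Qty=6): row 6 → OrderID = X14 ✓
(CustID=79, Qty=10): row 9 → OrderID = X16 ✓
(CustID=76, Qty=10): row 10 → OrderID = X16 ✓
(CustID=76, Qty=6): rows 11, 12 → OrderID = X76, X76 ✓
(CustID=83, Qty=10): row 13 → OrderID = X17 ✓
Two rows agree on {CustID, Qty} but differ on OrderID, so {CustID, Qty} -> OrderID does not hold.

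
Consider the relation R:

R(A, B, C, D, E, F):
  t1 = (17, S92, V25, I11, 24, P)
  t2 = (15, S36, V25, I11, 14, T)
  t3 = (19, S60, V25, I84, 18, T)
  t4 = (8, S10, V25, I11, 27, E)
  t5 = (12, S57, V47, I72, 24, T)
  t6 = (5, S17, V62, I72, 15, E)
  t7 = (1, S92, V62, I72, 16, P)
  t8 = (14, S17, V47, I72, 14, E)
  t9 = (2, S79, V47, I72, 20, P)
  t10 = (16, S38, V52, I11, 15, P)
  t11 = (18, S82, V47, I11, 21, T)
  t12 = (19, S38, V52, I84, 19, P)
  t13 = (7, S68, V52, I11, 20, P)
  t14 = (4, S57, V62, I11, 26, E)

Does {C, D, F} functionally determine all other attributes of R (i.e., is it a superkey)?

Rows 10 and 13 have the same {C, D, F} value (C=V52, D=I11, F=P) but are distinct tuples, so {C, D, F} does not determine every attribute — not a superkey.

No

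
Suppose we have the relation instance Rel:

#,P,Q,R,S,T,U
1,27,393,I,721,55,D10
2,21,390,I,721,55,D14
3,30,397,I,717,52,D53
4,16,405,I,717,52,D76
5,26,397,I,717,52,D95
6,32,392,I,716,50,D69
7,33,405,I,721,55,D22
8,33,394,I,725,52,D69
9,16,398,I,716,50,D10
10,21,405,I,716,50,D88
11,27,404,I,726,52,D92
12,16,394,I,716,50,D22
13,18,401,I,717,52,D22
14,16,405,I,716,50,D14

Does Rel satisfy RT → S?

(R=I, T=55): rows 1, 2, 7 → S = 721, 721, 721 ✓
(R=I, T=52): rows 3, 4, 5, 8, 11, 13 → S takes values {717, 725, 726} — violation
(R=I, T=50): rows 6, 9, 10, 12, 14 → S = 716, 716, 716, 716, 716 ✓
Two rows agree on RT but differ on S, so RT → S does not hold.

No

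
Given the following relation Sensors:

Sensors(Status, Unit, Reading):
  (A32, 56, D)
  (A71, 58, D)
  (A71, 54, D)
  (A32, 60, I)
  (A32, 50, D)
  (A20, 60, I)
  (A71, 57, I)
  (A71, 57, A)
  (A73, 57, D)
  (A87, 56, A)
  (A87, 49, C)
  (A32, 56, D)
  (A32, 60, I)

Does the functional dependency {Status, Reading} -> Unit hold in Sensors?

(Status=A32, Reading=D): 3 rows → Unit takes values {56, 50} — violation
(Status=A71, Reading=D): 2 rows → Unit takes values {58, 54} — violation
(Status=A32, Reading=I): 2 rows → Unit = 60, 60 ✓
(Status=A20, Reading=I): 1 row → Unit = 60 ✓
(Status=A71, Reading=I): 1 row → Unit = 57 ✓
(Status=A71, Reading=A): 1 row → Unit = 57 ✓
(Status=A73, Reading=D): 1 row → Unit = 57 ✓
(Status=A87, Reading=A): 1 row → Unit = 56 ✓
(Status=A87, Reading=C): 1 row → Unit = 49 ✓
Two rows agree on {Status, Reading} but differ on Unit, so {Status, Reading} -> Unit does not hold.

No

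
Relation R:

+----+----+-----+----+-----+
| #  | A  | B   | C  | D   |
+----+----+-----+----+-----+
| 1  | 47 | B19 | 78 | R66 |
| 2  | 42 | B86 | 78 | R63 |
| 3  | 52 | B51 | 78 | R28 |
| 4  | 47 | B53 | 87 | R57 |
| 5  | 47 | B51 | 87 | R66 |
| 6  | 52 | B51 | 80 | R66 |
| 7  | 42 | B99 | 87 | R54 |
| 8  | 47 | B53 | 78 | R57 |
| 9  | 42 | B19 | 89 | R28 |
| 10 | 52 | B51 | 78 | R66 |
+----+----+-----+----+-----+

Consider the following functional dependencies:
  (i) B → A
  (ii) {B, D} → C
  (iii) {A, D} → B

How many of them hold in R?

(i) B → A: B=B19: rows 1, 9 → A takes values {47, 42} — violation; B=B51: rows 3, 5, 6, 10 → A takes values {52, 47} — violation — fails.
(ii) {B, D} → C: (B=B53, D=R57): rows 4, 8 → C takes values {87, 78} — violation; (B=B51, D=R66): rows 5, 6, 10 → C takes values {87, 80, 78} — violation — fails.
(iii) {A, D} → B: (A=47, D=R66): rows 1, 5 → B takes values {B19, B51} — violation — fails.
None of the 3 dependencies hold.

0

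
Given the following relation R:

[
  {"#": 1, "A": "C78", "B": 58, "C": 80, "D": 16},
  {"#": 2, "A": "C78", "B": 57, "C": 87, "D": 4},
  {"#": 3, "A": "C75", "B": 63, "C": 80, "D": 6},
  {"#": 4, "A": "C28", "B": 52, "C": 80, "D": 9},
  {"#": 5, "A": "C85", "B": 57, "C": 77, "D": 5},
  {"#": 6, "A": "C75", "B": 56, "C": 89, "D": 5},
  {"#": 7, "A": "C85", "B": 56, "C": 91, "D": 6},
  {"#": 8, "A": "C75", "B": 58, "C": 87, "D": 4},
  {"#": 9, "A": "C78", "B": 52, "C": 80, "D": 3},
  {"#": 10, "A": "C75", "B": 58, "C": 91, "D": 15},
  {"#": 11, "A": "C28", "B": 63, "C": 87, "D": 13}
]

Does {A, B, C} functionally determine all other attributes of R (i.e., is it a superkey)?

Yes

All 11 rows have distinct {A, B, C} values, so {A, B, C} → (all attributes) holds and {A, B, C} is a superkey.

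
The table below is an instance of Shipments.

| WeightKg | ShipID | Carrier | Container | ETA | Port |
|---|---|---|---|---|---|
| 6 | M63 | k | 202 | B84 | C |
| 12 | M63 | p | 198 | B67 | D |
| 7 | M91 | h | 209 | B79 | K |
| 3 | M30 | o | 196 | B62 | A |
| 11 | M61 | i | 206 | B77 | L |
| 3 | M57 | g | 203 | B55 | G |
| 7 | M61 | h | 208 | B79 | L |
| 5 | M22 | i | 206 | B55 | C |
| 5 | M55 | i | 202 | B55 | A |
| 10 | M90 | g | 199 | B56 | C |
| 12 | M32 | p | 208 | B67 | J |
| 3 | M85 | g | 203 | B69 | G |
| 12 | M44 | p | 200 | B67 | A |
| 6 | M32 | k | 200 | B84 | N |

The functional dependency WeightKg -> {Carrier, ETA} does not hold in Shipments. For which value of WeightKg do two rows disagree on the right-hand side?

WeightKg=6: 2 rows → {Carrier,ETA} = (k, B84), (k, B84) ✓
WeightKg=12: 3 rows → {Carrier,ETA} = (p, B67), (p, B67), (p, B67) ✓
WeightKg=7: 2 rows → {Carrier,ETA} = (h, B79), (h, B79) ✓
WeightKg=3: 3 rows → {Carrier,ETA} takes values {(o, B62), (g, B55), (g, B69)} — violation
WeightKg=11: 1 row → {Carrier,ETA} = (i, B77) ✓
WeightKg=5: 2 rows → {Carrier,ETA} = (i, B55), (i, B55) ✓
WeightKg=10: 1 row → {Carrier,ETA} = (g, B56) ✓
The only WeightKg value with inconsistent RHS is WeightKg=3.

3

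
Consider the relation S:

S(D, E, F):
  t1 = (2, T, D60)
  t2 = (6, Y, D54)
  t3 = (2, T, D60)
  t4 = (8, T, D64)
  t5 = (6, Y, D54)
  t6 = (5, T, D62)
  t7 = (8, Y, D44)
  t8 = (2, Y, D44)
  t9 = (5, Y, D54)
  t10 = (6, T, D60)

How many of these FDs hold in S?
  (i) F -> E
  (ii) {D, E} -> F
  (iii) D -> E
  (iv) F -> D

(i) F -> E: every LHS value maps to a single RHS value — holds.
(ii) {D, E} -> F: every LHS value maps to a single RHS value — holds.
(iii) D -> E: D=2: rows 1, 3, 8 → E takes values {T, Y} — violation; D=6: rows 2, 5, 10 → E takes values {Y, T} — violation; D=8: rows 4, 7 → E takes values {T, Y} — violation; D=5: rows 6, 9 → E takes values {T, Y} — violation — fails.
(iv) F -> D: F=D60: rows 1, 3, 10 → D takes values {2, 6} — violation; F=D54: rows 2, 5, 9 → D takes values {6, 5} — violation; F=D44: rows 7, 8 → D takes values {8, 2} — violation — fails.
2 of the 4 dependencies hold.

2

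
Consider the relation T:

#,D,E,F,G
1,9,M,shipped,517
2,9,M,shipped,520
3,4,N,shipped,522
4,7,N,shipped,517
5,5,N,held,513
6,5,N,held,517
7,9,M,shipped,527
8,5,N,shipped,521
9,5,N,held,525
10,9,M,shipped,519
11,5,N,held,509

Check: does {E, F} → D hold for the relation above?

No

(E=M, F=shipped): rows 1, 2, 7, 10 → D = 9, 9, 9, 9 ✓
(E=N, F=shipped): rows 3, 4, 8 → D takes values {4, 7, 5} — violation
(E=N, F=held): rows 5, 6, 9, 11 → D = 5, 5, 5, 5 ✓
Two rows agree on {E, F} but differ on D, so {E, F} → D does not hold.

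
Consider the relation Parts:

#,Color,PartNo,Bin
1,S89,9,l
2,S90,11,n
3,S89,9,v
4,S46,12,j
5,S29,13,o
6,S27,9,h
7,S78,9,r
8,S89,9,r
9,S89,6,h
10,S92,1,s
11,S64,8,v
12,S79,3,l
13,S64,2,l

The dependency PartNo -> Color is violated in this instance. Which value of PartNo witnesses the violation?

9

PartNo=9: rows 1, 3, 6, 7, 8 → Color takes values {S89, S27, S78} — violation
PartNo=11: row 2 → Color = S90 ✓
PartNo=12: row 4 → Color = S46 ✓
PartNo=13: row 5 → Color = S29 ✓
PartNo=6: row 9 → Color = S89 ✓
PartNo=1: row 10 → Color = S92 ✓
PartNo=8: row 11 → Color = S64 ✓
PartNo=3: row 12 → Color = S79 ✓
PartNo=2: row 13 → Color = S64 ✓
The only PartNo value with inconsistent Color is PartNo=9.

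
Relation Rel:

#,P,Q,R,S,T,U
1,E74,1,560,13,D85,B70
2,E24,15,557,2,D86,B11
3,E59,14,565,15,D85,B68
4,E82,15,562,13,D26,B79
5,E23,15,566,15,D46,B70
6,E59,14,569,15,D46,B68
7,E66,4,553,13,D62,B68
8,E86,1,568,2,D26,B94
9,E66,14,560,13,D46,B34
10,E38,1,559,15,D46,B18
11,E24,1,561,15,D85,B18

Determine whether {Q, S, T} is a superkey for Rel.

Yes

All 11 rows have distinct {Q, S, T} values, so {Q, S, T} → (all attributes) holds and {Q, S, T} is a superkey.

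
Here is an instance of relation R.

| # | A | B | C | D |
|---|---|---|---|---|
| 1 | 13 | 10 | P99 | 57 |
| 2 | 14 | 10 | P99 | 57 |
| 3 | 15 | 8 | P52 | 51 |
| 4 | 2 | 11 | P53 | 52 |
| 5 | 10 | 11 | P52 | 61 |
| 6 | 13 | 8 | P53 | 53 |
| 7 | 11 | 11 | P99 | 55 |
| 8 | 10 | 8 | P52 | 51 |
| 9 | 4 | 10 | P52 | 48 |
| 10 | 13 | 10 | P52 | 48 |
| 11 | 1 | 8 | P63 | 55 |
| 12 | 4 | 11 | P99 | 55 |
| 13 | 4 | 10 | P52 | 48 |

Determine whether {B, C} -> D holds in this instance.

Yes

(B=10, C=P99): rows 1, 2 → D = 57, 57 ✓
(B=8, C=P52): rows 3, 8 → D = 51, 51 ✓
(B=11, C=P53): row 4 → D = 52 ✓
(B=11, C=P52): row 5 → D = 61 ✓
(B=8, C=P53): row 6 → D = 53 ✓
(B=11, C=P99): rows 7, 12 → D = 55, 55 ✓
(B=10, C=P52): rows 9, 10, 13 → D = 48, 48, 48 ✓
(B=8, C=P63): row 11 → D = 55 ✓
Every {B, C} value is associated with a single D value, so {B, C} -> D holds.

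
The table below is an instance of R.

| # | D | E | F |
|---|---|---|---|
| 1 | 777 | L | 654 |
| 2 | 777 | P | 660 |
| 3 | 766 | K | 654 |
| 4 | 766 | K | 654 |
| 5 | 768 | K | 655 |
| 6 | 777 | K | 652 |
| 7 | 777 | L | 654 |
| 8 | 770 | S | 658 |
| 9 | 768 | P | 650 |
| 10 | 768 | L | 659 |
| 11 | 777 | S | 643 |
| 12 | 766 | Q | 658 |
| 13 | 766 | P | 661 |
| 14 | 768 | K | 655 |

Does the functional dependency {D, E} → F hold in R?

Yes

(D=777, E=L): rows 1, 7 → F = 654, 654 ✓
(D=777, E=P): row 2 → F = 660 ✓
(D=766, E=K): rows 3, 4 → F = 654, 654 ✓
(D=768, E=K): rows 5, 14 → F = 655, 655 ✓
(D=777, E=K): row 6 → F = 652 ✓
(D=770, E=S): row 8 → F = 658 ✓
(D=768, E=P): row 9 → F = 650 ✓
(D=768, E=L): row 10 → F = 659 ✓
(D=777, E=S): row 11 → F = 643 ✓
(D=766, E=Q): row 12 → F = 658 ✓
(D=766, E=P): row 13 → F = 661 ✓
Every {D, E} value is associated with a single F value, so {D, E} → F holds.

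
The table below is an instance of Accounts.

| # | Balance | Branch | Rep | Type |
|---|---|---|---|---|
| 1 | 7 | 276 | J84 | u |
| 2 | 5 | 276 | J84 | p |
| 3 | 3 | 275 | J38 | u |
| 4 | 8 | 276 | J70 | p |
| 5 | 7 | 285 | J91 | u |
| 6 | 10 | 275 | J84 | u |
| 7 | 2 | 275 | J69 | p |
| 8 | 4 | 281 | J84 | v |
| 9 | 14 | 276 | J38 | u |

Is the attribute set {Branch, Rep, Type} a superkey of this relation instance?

All 9 rows have distinct {Branch, Rep, Type} values, so {Branch, Rep, Type} → (all attributes) holds and {Branch, Rep, Type} is a superkey.

Yes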